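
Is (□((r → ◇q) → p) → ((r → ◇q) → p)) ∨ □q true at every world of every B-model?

Tableau for the negation ¬((□((r → ◇q) → p) → ((r → ◇q) → p)) ∨ □q):
1. ¬((□((r → ◇q) → p) → ((r → ◇q) → p)) ∨ □q), w0
2. ¬(□((r → ◇q) → p) → ((r → ◇q) → p)), w0   [¬∨-rule on 1]
3. ¬□q, w0   [¬∨-rule on 1]
4. □((r → ◇q) → p), w0   [¬→-rule on 2]
5. ¬((r → ◇q) → p), w0   [¬→-rule on 2]
6. r → ◇q, w0   [¬→-rule on 5]
7. ¬p, w0   [¬→-rule on 5]
8. (r → ◇q) → p, w0   [□-rule on 4 via w0Rw0]
9. ◇q, w0   [→-rule on 6 (branches; this branch)]
10. ¬(r → ◇q), w0   [→-rule on 8 (branches; this branch)]
11. r, w0   [¬→-rule on 10]
12. ¬◇q, w0   [¬→-rule on 10]
13. ¬q, w0   [¬◇-rule on 12 via w0Rw0]
14. ¬q, w1   [¬□-rule on 3: fresh world w1, w0Rw1]
15. (r → ◇q) → p, w1   [□-rule on 4 via w0Rw1]
16. ¬(r → ◇q), w1   [→-rule on 15 (branches; this branch)]
17. r, w1   [¬→-rule on 16]
18. ¬◇q, w1   [¬→-rule on 16]
19. q, w2   [◇-rule on 9: fresh world w2, w0Rw2]
20. (r → ◇q) → p, w2   [□-rule on 4 via w0Rw2]
21. ¬q, w2   [¬◇-rule on 12 via w0Rw2]
Accessibility: w0Rw0, w0Rw1, w0Rw2, w1Rw0, w1Rw1, w2Rw0, w2Rw2
Branch closes: q and ¬q both at w2.
Every branch of the negation's tableau closes; the branch above is one of them.

Yes, valid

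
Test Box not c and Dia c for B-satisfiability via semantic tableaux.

1. Box not c and Dia c, 0
2. Box not c, 0
3. Dia c, 0
4. not c, 0
5. c, 1
6. not c, 1
Accessibility: 0R0, 0R1, 1R0, 1R1
Branch closes: c and not c both at 1.
(One branch shown.) All branches close.

Unsatisfiable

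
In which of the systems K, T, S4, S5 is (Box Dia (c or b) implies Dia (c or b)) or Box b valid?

T-tableau for the negation not ((Box Dia (c or b) implies Dia (c or b)) or Box b):
1. not ((Box Dia (c or b) implies Dia (c or b)) or Box b), w0
2. not (Box Dia (c or b) implies Dia (c or b)), w0   [neg-or-rule on 1]
3. not Box b, w0   [neg-or-rule on 1]
4. Box Dia (c or b), w0   [neg-implies-rule on 2]
5. not Dia (c or b), w0   [neg-implies-rule on 2]
6. Dia (c or b), w0   [Box-rule on 4 via w0Rw0]
7. not (c or b), w0   [neg-Dia-rule on 5 via w0Rw0]
8. not c, w0   [neg-or-rule on 7]
9. not b, w0   [neg-or-rule on 7]
10. not b, w1   [neg-Box-rule on 3: fresh world w1, w0Rw1]
11. Dia (c or b), w1   [Box-rule on 4 via w0Rw1]
12. not (c or b), w1   [neg-Dia-rule on 5 via w0Rw1]
13. not c, w1   [neg-or-rule on 12]
14. c or b, w2   [Dia-rule on 6: fresh world w2, w0Rw2]
15. Dia (c or b), w2   [Box-rule on 4 via w0Rw2]
16. not (c or b), w2   [neg-Dia-rule on 5 via w0Rw2]
17. not c, w2   [neg-or-rule on 16]
18. not b, w2   [neg-or-rule on 16]
19. b, w2   [or-rule on 14 (branches; this branch)]
Accessibility: w0Rw0, w0Rw1, w0Rw2, w1Rw1, w2Rw2
Branch closes: b and not b both at w2.
Every branch closes (one shown): valid in T, hence also in S4, S5 (every theorem of T is a theorem of S4 and S5).
K-tableau for the negation not ((Box Dia (c or b) implies Dia (c or b)) or Box b):
1. not ((Box Dia (c or b) implies Dia (c or b)) or Box b), w0
2. not (Box Dia (c or b) implies Dia (c or b)), w0   [neg-or-rule on 1]
3. not Box b, w0   [neg-or-rule on 1]
4. Box Dia (c or b), w0   [neg-implies-rule on 2]
5. not Dia (c or b), w0   [neg-implies-rule on 2]
6. not b, w1   [neg-Box-rule on 3: fresh world w1, w0Rw1]
7. Dia (c or b), w1   [Box-rule on 4 via w0Rw1]
8. not (c or b), w1   [neg-Dia-rule on 5 via w0Rw1]
9. not c, w1   [neg-or-rule on 8]
10. c or b, w2   [Dia-rule on 7: fresh world w2, w1Rw2]
11. b, w2   [or-rule on 10 (branches; this branch)]
Accessibility: w0Rw1, w1Rw2
Complete open branch: countermodel on a K-frame, so not valid in K.

T, S4, S5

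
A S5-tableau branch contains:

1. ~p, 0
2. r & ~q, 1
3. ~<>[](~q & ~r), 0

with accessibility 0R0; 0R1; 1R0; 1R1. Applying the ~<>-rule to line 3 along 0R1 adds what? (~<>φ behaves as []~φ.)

~[](~q & ~r), 1

~<>φ behaves as []~φ: propagate the negated body to each accessible world.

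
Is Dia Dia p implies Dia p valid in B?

No, not valid

Tableau for the negation not (Dia Dia p implies Dia p):
1. not (Dia Dia p implies Dia p), w0
2. Dia Dia p, w0
3. not Dia p, w0
4. not p, w0
5. Dia p, w1
6. not p, w1
7. p, w2
Accessibility: w0Rw0, w0Rw1, w1Rw0, w1Rw1, w1Rw2, w2Rw1, w2Rw2
The negation has an open branch (countermodel exists).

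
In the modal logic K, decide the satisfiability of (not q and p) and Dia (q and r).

Yes, satisfiable

1. (not q and p) and Dia (q and r), w0
2. not q and p, w0   [and-rule on 1]
3. Dia (q and r), w0   [and-rule on 1]
4. not q, w0   [and-rule on 2]
5. p, w0   [and-rule on 2]
6. q and r, w1   [Dia-rule on 3: fresh world w1, w0Rw1]
7. q, w1   [and-rule on 6]
8. r, w1   [and-rule on 6]
Accessibility: w0Rw1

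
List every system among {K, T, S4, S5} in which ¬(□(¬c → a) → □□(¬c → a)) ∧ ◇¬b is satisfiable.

K, T

T-tableau for the formula:
1. ¬(□(¬c → a) → □□(¬c → a)) ∧ ◇¬b, w0
2. ¬(□(¬c → a) → □□(¬c → a)), w0   [∧-rule on 1]
3. ◇¬b, w0   [∧-rule on 1]
4. □(¬c → a), w0   [¬→-rule on 2]
5. ¬□□(¬c → a), w0   [¬→-rule on 2]
6. ¬c → a, w0   [□-rule on 4 via w0Rw0]
7. a, w0   [→-rule on 6 (branches; this branch)]
8. ¬b, w1   [◇-rule on 3: fresh world w1, w0Rw1]
9. ¬c → a, w1   [□-rule on 4 via w0Rw1]
10. a, w1   [→-rule on 9 (branches; this branch)]
11. ¬□(¬c → a), w2   [¬□-rule on 5: fresh world w2, w0Rw2]
12. ¬c → a, w2   [□-rule on 4 via w0Rw2]
13. a, w2   [→-rule on 12 (branches; this branch)]
14. ¬(¬c → a), w3   [¬□-rule on 11: fresh world w3, w2Rw3]
15. ¬c, w3   [¬→-rule on 14]
16. ¬a, w3   [¬→-rule on 14]
Accessibility: w0Rw0, w0Rw1, w0Rw2, w1Rw1, w2Rw2, w2Rw3, w3Rw3
Complete open branch: satisfiable in T, hence also in K (this T-model is also a K-model).
S4-tableau for the formula:
1. ¬(□(¬c → a) → □□(¬c → a)) ∧ ◇¬b, w0
2. ¬(□(¬c → a) → □□(¬c → a)), w0   [∧-rule on 1]
3. ◇¬b, w0   [∧-rule on 1]
4. □(¬c → a), w0   [¬→-rule on 2]
5. ¬□□(¬c → a), w0   [¬→-rule on 2]
6. ¬c → a, w0   [□-rule on 4 via w0Rw0]
7. a, w0   [→-rule on 6 (branches; this branch)]
8. ¬b, w1   [◇-rule on 3: fresh world w1, w0Rw1]
9. ¬c → a, w1   [□-rule on 4 via w0Rw1]
10. a, w1   [→-rule on 9 (branches; this branch)]
11. ¬□(¬c → a), w2   [¬□-rule on 5: fresh world w2, w0Rw2]
12. ¬c → a, w2   [□-rule on 4 via w0Rw2]
13. a, w2   [→-rule on 12 (branches; this branch)]
14. ¬(¬c → a), w3   [¬□-rule on 11: fresh world w3, w2Rw3]
15. ¬c, w3   [¬→-rule on 14]
16. ¬a, w3   [¬→-rule on 14]
17. ¬c → a, w3   [□-rule on 4 via w0Rw3]
18. a, w3   [→-rule on 17 (branches; this branch)]
Accessibility: w0Rw0, w0Rw1, w0Rw2, w0Rw3, w1Rw1, w2Rw2, w2Rw3, w3Rw3
Branch closes: a and ¬a both at w3.
Every branch closes (one shown): unsatisfiable in S4, hence also in S5 (every S5-frame is an S4-frame).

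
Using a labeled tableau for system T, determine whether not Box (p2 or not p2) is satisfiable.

1. not Box (p2 or not p2), 0
2. not (p2 or not p2), 1   [neg-Box-rule on 1: fresh world 1, 0R1]
3. not p2, 1   [neg-or-rule on 2]
4. p2, 1   [neg-or-rule on 2]
Accessibility: 0R0, 0R1, 1R1
Branch closes: p2 and not p2 both at 1.
All branches of the tableau close; one closing branch shown above.

Unsatisfiable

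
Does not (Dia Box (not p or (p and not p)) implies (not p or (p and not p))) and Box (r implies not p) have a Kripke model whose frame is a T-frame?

1. not (Dia Box (not p or (p and not p)) implies (not p or (p and not p))) and Box (r implies not p), w0
2. not (Dia Box (not p or (p and not p)) implies (not p or (p and not p))), w0   [and-rule on 1]
3. Box (r implies not p), w0   [and-rule on 1]
4. Dia Box (not p or (p and not p)), w0   [neg-implies-rule on 2]
5. not (not p or (p and not p)), w0   [neg-implies-rule on 2]
6. p, w0   [neg-or-rule on 5]
7. not (p and not p), w0   [neg-or-rule on 5]
8. r implies not p, w0   [Box-rule on 3 via w0Rw0]
9. not r, w0   [implies-rule on 8 (branches; this branch)]
10. Box (not p or (p and not p)), w1   [Dia-rule on 4: fresh world w1, w0Rw1]
11. r implies not p, w1   [Box-rule on 3 via w0Rw1]
12. not p or (p and not p), w1   [Box-rule on 10 via w1Rw1]
13. not p, w1   [implies-rule on 11 (branches; this branch)]
Accessibility: w0Rw0, w0Rw1, w1Rw1

Satisfiable (open branch found)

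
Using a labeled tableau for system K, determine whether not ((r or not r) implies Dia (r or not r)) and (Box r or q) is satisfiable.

Satisfiable (open branch found)

1. not ((r or not r) implies Dia (r or not r)) and (Box r or q), w0
2. not ((r or not r) implies Dia (r or not r)), w0   [and-rule on 1]
3. Box r or q, w0   [and-rule on 1]
4. r or not r, w0   [neg-implies-rule on 2]
5. not Dia (r or not r), w0   [neg-implies-rule on 2]
6. q, w0   [or-rule on 3 (branches; this branch)]
7. not r, w0   [or-rule on 4 (branches; this branch)]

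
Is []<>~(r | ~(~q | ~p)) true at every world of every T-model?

Tableau for the negation ~[]<>~(r | ~(~q | ~p)):
1. ~[]<>~(r | ~(~q | ~p)), w0
2. ~<>~(r | ~(~q | ~p)), w1
3. r | ~(~q | ~p), w1
4. ~(~q | ~p), w1
5. q, w1
6. p, w1
Accessibility: w0Rw0, w0Rw1, w1Rw1
The negation has an open branch (countermodel exists).

No, not valid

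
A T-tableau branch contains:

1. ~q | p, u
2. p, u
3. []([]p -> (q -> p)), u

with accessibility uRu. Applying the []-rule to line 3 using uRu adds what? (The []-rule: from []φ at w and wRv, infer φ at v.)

[]p -> (q -> p), u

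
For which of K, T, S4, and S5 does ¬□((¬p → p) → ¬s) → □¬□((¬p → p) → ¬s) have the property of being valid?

S4-tableau for the negation ¬(¬□((¬p → p) → ¬s) → □¬□((¬p → p) → ¬s)):
1. ¬(¬□((¬p → p) → ¬s) → □¬□((¬p → p) → ¬s)), w0
2. ¬□((¬p → p) → ¬s), w0   [¬→-rule on 1]
3. ¬□¬□((¬p → p) → ¬s), w0   [¬→-rule on 1]
4. ¬((¬p → p) → ¬s), w1   [¬□-rule on 2: fresh world w1, w0Rw1]
5. ¬p → p, w1   [¬→-rule on 4]
6. s, w1   [¬→-rule on 4]
7. p, w1   [→-rule on 5 (branches; this branch)]
8. □((¬p → p) → ¬s), w2   [¬□-rule on 3: fresh world w2, w0Rw2]
9. (¬p → p) → ¬s, w2   [□-rule on 8 via w2Rw2]
10. ¬s, w2   [→-rule on 9 (branches; this branch)]
Accessibility: w0Rw0, w0Rw1, w0Rw2, w1Rw1, w2Rw2
Complete open branch: countermodel on an S4-frame, so not valid in S4, nor in K, T (the same frame is also a K-frame and a T-frame).
S5-tableau for the negation ¬(¬□((¬p → p) → ¬s) → □¬□((¬p → p) → ¬s)):
1. ¬(¬□((¬p → p) → ¬s) → □¬□((¬p → p) → ¬s)), w0
2. ¬□((¬p → p) → ¬s), w0   [¬→-rule on 1]
3. ¬□¬□((¬p → p) → ¬s), w0   [¬→-rule on 1]
4. ¬((¬p → p) → ¬s), w1   [¬□-rule on 2: fresh world w1, w0Rw1]
5. ¬p → p, w1   [¬→-rule on 4]
6. s, w1   [¬→-rule on 4]
7. p, w1   [→-rule on 5 (branches; this branch)]
8. □((¬p → p) → ¬s), w2   [¬□-rule on 3: fresh world w2, w0Rw2]
9. (¬p → p) → ¬s, w0   [□-rule on 8 via w2Rw0]
10. (¬p → p) → ¬s, w1   [□-rule on 8 via w2Rw1]
11. (¬p → p) → ¬s, w2   [□-rule on 8 via w2Rw2]
12. ¬(¬p → p), w0   [→-rule on 9 (branches; this branch)]
13. ¬p, w0   [¬→-rule on 12]
14. ¬(¬p → p), w1   [→-rule on 10 (branches; this branch)]
15. ¬p, w1   [¬→-rule on 14]
Accessibility: w0Rw0, w0Rw1, w0Rw2, w1Rw0, w1Rw1, w1Rw2, w2Rw0, w2Rw1, w2Rw2
Branch closes: p and ¬p both at w1.
Every branch closes (one shown): valid in S5.

S5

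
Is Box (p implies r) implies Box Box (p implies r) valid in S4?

Valid

Tableau for the negation not (Box (p implies r) implies Box Box (p implies r)):
1. not (Box (p implies r) implies Box Box (p implies r)), u
2. Box (p implies r), u
3. not Box Box (p implies r), u
4. p implies r, u
5. r, u
6. not Box (p implies r), v
7. p implies r, v
8. r, v
9. not (p implies r), w
10. p, w
11. not r, w
12. p implies r, w
13. r, w
Accessibility: uRu, uRv, uRw, vRv, vRw, wRw
Branch closes: r and not r both at w.
All branches of the negation close; one closing branch shown above.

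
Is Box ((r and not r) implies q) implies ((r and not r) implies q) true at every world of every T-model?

Yes, valid

Tableau for the negation not (Box ((r and not r) implies q) implies ((r and not r) implies q)):
1. not (Box ((r and not r) implies q) implies ((r and not r) implies q)), u
2. Box ((r and not r) implies q), u
3. not ((r and not r) implies q), u
4. r and not r, u
5. not q, u
6. r, u
7. not r, u
Accessibility: uRu
Branch closes: r and not r both at u.
Every branch of the negation's tableau closes; the branch above is one of them.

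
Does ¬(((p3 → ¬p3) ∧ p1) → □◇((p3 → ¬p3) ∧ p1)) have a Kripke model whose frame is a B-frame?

1. ¬(((p3 → ¬p3) ∧ p1) → □◇((p3 → ¬p3) ∧ p1)), u
2. (p3 → ¬p3) ∧ p1, u
3. ¬□◇((p3 → ¬p3) ∧ p1), u
4. p3 → ¬p3, u
5. p1, u
6. ¬p3, u
7. ¬◇((p3 → ¬p3) ∧ p1), v
8. ¬((p3 → ¬p3) ∧ p1), u
9. ¬((p3 → ¬p3) ∧ p1), v
10. ¬(p3 → ¬p3), u
11. p3, u
Accessibility: uRu, uRv, vRu, vRv
Branch closes: p3 and ¬p3 both at u.
Every branch closes; the branch above is one of them.

No, unsatisfiable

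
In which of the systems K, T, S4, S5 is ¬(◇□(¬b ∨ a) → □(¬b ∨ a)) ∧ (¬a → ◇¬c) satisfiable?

K, T, S4

S4-tableau for the formula:
1. ¬(◇□(¬b ∨ a) → □(¬b ∨ a)) ∧ (¬a → ◇¬c), 0
2. ¬(◇□(¬b ∨ a) → □(¬b ∨ a)), 0
3. ¬a → ◇¬c, 0
4. ◇□(¬b ∨ a), 0
5. ¬□(¬b ∨ a), 0
6. ◇¬c, 0
7. □(¬b ∨ a), 1
8. ¬b ∨ a, 1
9. a, 1
10. ¬(¬b ∨ a), 2
11. b, 2
12. ¬a, 2
13. ¬c, 3
Accessibility: 0R0, 0R1, 0R2, 0R3, 1R1, 2R2, 3R3
Complete open branch: satisfiable in S4, hence also in K, T (this S4-model is also a K-model and a T-model).
S5-tableau for the formula:
1. ¬(◇□(¬b ∨ a) → □(¬b ∨ a)) ∧ (¬a → ◇¬c), 0
2. ¬(◇□(¬b ∨ a) → □(¬b ∨ a)), 0
3. ¬a → ◇¬c, 0
4. ◇□(¬b ∨ a), 0
5. ¬□(¬b ∨ a), 0
6. ◇¬c, 0
7. □(¬b ∨ a), 1
8. ¬b ∨ a, 0
9. ¬b ∨ a, 1
10. a, 0
11. a, 1
12. ¬(¬b ∨ a), 2
13. b, 2
14. ¬a, 2
15. ¬b ∨ a, 2
16. a, 2
Accessibility: 0R0, 0R1, 0R2, 1R0, 1R1, 1R2, 2R0, 2R1, 2R2
Branch closes: a and ¬a both at 2.
Every branch closes (one shown): unsatisfiable in S5.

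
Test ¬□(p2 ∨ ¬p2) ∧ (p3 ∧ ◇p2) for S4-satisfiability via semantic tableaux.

1. ¬□(p2 ∨ ¬p2) ∧ (p3 ∧ ◇p2), w0
2. ¬□(p2 ∨ ¬p2), w0   [∧-rule on 1]
3. p3 ∧ ◇p2, w0   [∧-rule on 1]
4. p3, w0   [∧-rule on 3]
5. ◇p2, w0   [∧-rule on 3]
6. ¬(p2 ∨ ¬p2), w1   [¬□-rule on 2: fresh world w1, w0Rw1]
7. ¬p2, w1   [¬∨-rule on 6]
8. p2, w1   [¬∨-rule on 6]
Accessibility: w0Rw0, w0Rw1, w1Rw1
Branch closes: p2 and ¬p2 both at w1.
(One branch shown.) All branches close.

Unsatisfiable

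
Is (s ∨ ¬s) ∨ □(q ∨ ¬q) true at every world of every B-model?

Tableau for the negation ¬((s ∨ ¬s) ∨ □(q ∨ ¬q)):
1. ¬((s ∨ ¬s) ∨ □(q ∨ ¬q)), 0
2. ¬(s ∨ ¬s), 0
3. ¬□(q ∨ ¬q), 0
4. ¬s, 0
5. s, 0
Accessibility: 0R0
Branch closes: s and ¬s both at 0.
All branches of the negation close; one closing branch shown above.

Valid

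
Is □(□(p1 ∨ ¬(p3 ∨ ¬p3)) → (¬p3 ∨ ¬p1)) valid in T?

Not valid

Tableau for the negation ¬□(□(p1 ∨ ¬(p3 ∨ ¬p3)) → (¬p3 ∨ ¬p1)):
1. ¬□(□(p1 ∨ ¬(p3 ∨ ¬p3)) → (¬p3 ∨ ¬p1)), u
2. ¬(□(p1 ∨ ¬(p3 ∨ ¬p3)) → (¬p3 ∨ ¬p1)), v
3. □(p1 ∨ ¬(p3 ∨ ¬p3)), v
4. ¬(¬p3 ∨ ¬p1), v
5. p3, v
6. p1, v
7. p1 ∨ ¬(p3 ∨ ¬p3), v
Accessibility: uRu, uRv, vRv
The negation has an open branch (countermodel exists).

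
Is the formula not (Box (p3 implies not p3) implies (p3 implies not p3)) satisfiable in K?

1. not (Box (p3 implies not p3) implies (p3 implies not p3)), 0
2. Box (p3 implies not p3), 0
3. not (p3 implies not p3), 0
4. p3, 0

Satisfiable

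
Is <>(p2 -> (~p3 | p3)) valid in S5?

Tableau for the negation ~<>(p2 -> (~p3 | p3)):
1. ~<>(p2 -> (~p3 | p3)), u
2. ~(p2 -> (~p3 | p3)), u
3. p2, u
4. ~(~p3 | p3), u
5. p3, u
6. ~p3, u
Accessibility: uRu
Branch closes: p3 and ~p3 both at u.
Every branch of the negation's tableau closes; the branch above is one of them.

Valid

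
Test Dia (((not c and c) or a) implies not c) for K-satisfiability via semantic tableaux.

1. Dia (((not c and c) or a) implies not c), 0
2. ((not c and c) or a) implies not c, 1
3. not c, 1
Accessibility: 0R1

Satisfiable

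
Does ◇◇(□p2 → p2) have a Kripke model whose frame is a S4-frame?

1. ◇◇(□p2 → p2), w0
2. ◇(□p2 → p2), w1
3. □p2 → p2, w2
4. p2, w2
Accessibility: w0Rw0, w0Rw1, w0Rw2, w1Rw1, w1Rw2, w2Rw2

Yes, satisfiable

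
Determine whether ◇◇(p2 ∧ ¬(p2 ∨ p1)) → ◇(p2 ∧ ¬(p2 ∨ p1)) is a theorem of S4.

Tableau for the negation ¬(◇◇(p2 ∧ ¬(p2 ∨ p1)) → ◇(p2 ∧ ¬(p2 ∨ p1))):
1. ¬(◇◇(p2 ∧ ¬(p2 ∨ p1)) → ◇(p2 ∧ ¬(p2 ∨ p1))), w0
2. ◇◇(p2 ∧ ¬(p2 ∨ p1)), w0
3. ¬◇(p2 ∧ ¬(p2 ∨ p1)), w0
4. ¬(p2 ∧ ¬(p2 ∨ p1)), w0
5. p2 ∨ p1, w0
6. p1, w0
7. ◇(p2 ∧ ¬(p2 ∨ p1)), w1
8. ¬(p2 ∧ ¬(p2 ∨ p1)), w1
9. p2 ∨ p1, w1
10. p1, w1
11. p2 ∧ ¬(p2 ∨ p1), w2
12. p2, w2
13. ¬(p2 ∨ p1), w2
14. ¬p2, w2
15. ¬p1, w2
Accessibility: w0Rw0, w0Rw1, w0Rw2, w1Rw1, w1Rw2, w2Rw2
Branch closes: p2 and ¬p2 both at w2.
All branches of the negation close; one closing branch shown above.

Yes, valid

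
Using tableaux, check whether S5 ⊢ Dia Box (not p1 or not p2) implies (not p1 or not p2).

Tableau for the negation not (Dia Box (not p1 or not p2) implies (not p1 or not p2)):
1. not (Dia Box (not p1 or not p2) implies (not p1 or not p2)), 0
2. Dia Box (not p1 or not p2), 0
3. not (not p1 or not p2), 0
4. p1, 0
5. p2, 0
6. Box (not p1 or not p2), 1
7. not p1 or not p2, 0
8. not p1 or not p2, 1
9. not p2, 0
Accessibility: 0R0, 0R1, 1R0, 1R1
Branch closes: p2 and not p2 both at 0.
Every branch of the negation's tableau closes; the branch above is one of them.

Yes, valid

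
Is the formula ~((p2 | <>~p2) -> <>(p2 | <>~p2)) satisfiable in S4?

Unsatisfiable

1. ~((p2 | <>~p2) -> <>(p2 | <>~p2)), 0
2. p2 | <>~p2, 0   [~->-rule on 1]
3. ~<>(p2 | <>~p2), 0   [~->-rule on 1]
4. ~(p2 | <>~p2), 0   [~<>-rule on 3 via 0R0]
5. ~p2, 0   [~|-rule on 4]
6. ~<>~p2, 0   [~|-rule on 4]
7. p2, 0   [~<>-rule on 6 via 0R0]
Accessibility: 0R0
Branch closes: p2 and ~p2 both at 0.
Every branch closes; the branch above is one of them.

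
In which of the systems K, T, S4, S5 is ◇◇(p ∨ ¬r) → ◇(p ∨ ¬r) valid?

S4, S5

T-tableau for the negation ¬(◇◇(p ∨ ¬r) → ◇(p ∨ ¬r)):
1. ¬(◇◇(p ∨ ¬r) → ◇(p ∨ ¬r)), u
2. ◇◇(p ∨ ¬r), u
3. ¬◇(p ∨ ¬r), u
4. ¬(p ∨ ¬r), u
5. ¬p, u
6. r, u
7. ◇(p ∨ ¬r), v
8. ¬(p ∨ ¬r), v
9. ¬p, v
10. r, v
11. p ∨ ¬r, w
12. ¬r, w
Accessibility: uRu, uRv, vRv, vRw, wRw
Complete open branch: countermodel on a T-frame, so not valid in T, nor in K (the same frame is also a K-frame).
S4-tableau for the negation ¬(◇◇(p ∨ ¬r) → ◇(p ∨ ¬r)):
1. ¬(◇◇(p ∨ ¬r) → ◇(p ∨ ¬r)), u
2. ◇◇(p ∨ ¬r), u
3. ¬◇(p ∨ ¬r), u
4. ¬(p ∨ ¬r), u
5. ¬p, u
6. r, u
7. ◇(p ∨ ¬r), v
8. ¬(p ∨ ¬r), v
9. ¬p, v
10. r, v
11. p ∨ ¬r, w
12. ¬(p ∨ ¬r), w
13. ¬p, w
14. r, w
15. ¬r, w
Accessibility: uRu, uRv, uRw, vRv, vRw, wRw
Branch closes: r and ¬r both at w.
Every branch closes (one shown): valid in S4, hence also in S5 (every theorem of S4 is a theorem of S5).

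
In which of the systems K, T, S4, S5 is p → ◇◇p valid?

T, S4, S5

K-tableau for the negation ¬(p → ◇◇p):
1. ¬(p → ◇◇p), 0
2. p, 0
3. ¬◇◇p, 0
Complete open branch: countermodel on a K-frame, so not valid in K.
T-tableau for the negation ¬(p → ◇◇p):
1. ¬(p → ◇◇p), 0
2. p, 0
3. ¬◇◇p, 0
4. ¬◇p, 0
5. ¬p, 0
Accessibility: 0R0
Branch closes: p and ¬p both at 0.
Every branch closes (one shown): valid in T, hence also in S4, S5 (every theorem of T is a theorem of S4 and S5).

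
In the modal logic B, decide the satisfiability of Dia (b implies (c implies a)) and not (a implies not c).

1. Dia (b implies (c implies a)) and not (a implies not c), u
2. Dia (b implies (c implies a)), u
3. not (a implies not c), u
4. a, u
5. c, u
6. b implies (c implies a), v
7. c implies a, v
8. a, v
Accessibility: uRu, uRv, vRu, vRv

Satisfiable (open branch found)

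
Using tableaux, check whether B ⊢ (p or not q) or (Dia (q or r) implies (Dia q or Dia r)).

Valid in B

Tableau for the negation not ((p or not q) or (Dia (q or r) implies (Dia q or Dia r))):
1. not ((p or not q) or (Dia (q or r) implies (Dia q or Dia r))), 0
2. not (p or not q), 0
3. not (Dia (q or r) implies (Dia q or Dia r)), 0
4. not p, 0
5. q, 0
6. Dia (q or r), 0
7. not (Dia q or Dia r), 0
8. not Dia q, 0
9. not Dia r, 0
10. not q, 0
Accessibility: 0R0
Branch closes: q and not q both at 0.
Every branch of the negation's tableau closes; the branch above is one of them.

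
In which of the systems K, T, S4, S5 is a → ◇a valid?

K-tableau for the negation ¬(a → ◇a):
1. ¬(a → ◇a), 0
2. a, 0
3. ¬◇a, 0
Complete open branch: countermodel on a K-frame, so not valid in K.
T-tableau for the negation ¬(a → ◇a):
1. ¬(a → ◇a), 0
2. a, 0
3. ¬◇a, 0
4. ¬a, 0
Accessibility: 0R0
Branch closes: a and ¬a both at 0.
Every branch closes (one shown): valid in T, hence also in S4, S5 (every theorem of T is a theorem of S4 and S5).

T, S4, S5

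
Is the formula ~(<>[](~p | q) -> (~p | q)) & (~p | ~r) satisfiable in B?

1. ~(<>[](~p | q) -> (~p | q)) & (~p | ~r), w0
2. ~(<>[](~p | q) -> (~p | q)), w0
3. ~p | ~r, w0
4. <>[](~p | q), w0
5. ~(~p | q), w0
6. p, w0
7. ~q, w0
8. ~r, w0
9. [](~p | q), w1
10. ~p | q, w0
11. ~p | q, w1
12. q, w0
Accessibility: w0Rw0, w0Rw1, w1Rw0, w1Rw1
Branch closes: q and ~q both at w0.
All branches of the tableau close; one closing branch shown above.

Unsatisfiable (every branch closes)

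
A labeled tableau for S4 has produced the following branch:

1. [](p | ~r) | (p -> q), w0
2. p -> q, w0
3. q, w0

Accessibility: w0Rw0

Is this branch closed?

Not closed

No atom appears with both signs at the same world.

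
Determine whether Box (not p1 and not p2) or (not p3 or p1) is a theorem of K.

Invalid (countermodel exists)

Tableau for the negation not (Box (not p1 and not p2) or (not p3 or p1)):
1. not (Box (not p1 and not p2) or (not p3 or p1)), w0
2. not Box (not p1 and not p2), w0
3. not (not p3 or p1), w0
4. p3, w0
5. not p1, w0
6. not (not p1 and not p2), w1
7. p2, w1
Accessibility: w0Rw1
The negation has an open branch (countermodel exists).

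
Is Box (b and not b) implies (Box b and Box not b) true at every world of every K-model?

Valid in K

Tableau for the negation not (Box (b and not b) implies (Box b and Box not b)):
1. not (Box (b and not b) implies (Box b and Box not b)), u
2. Box (b and not b), u   [neg-implies-rule on 1]
3. not (Box b and Box not b), u   [neg-implies-rule on 1]
4. not Box not b, u   [neg-and-rule on 3 (branches; this branch)]
5. b, v   [neg-Box-rule on 4: fresh world v, uRv]
6. b and not b, v   [Box-rule on 2 via uRv]
7. not b, v   [and-rule on 6]
Accessibility: uRv
Branch closes: b and not b both at v.
All branches of the negation close; one closing branch shown above.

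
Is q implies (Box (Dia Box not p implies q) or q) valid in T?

Tableau for the negation not (q implies (Box (Dia Box not p implies q) or q)):
1. not (q implies (Box (Dia Box not p implies q) or q)), u
2. q, u
3. not (Box (Dia Box not p implies q) or q), u
4. not Box (Dia Box not p implies q), u
5. not q, u
Accessibility: uRu
Branch closes: q and not q both at u.
All branches of the negation close; one closing branch shown above.

Yes, valid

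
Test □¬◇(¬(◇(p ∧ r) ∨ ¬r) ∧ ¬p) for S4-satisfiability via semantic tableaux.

1. □¬◇(¬(◇(p ∧ r) ∨ ¬r) ∧ ¬p), w0
2. ¬◇(¬(◇(p ∧ r) ∨ ¬r) ∧ ¬p), w0
3. ¬(¬(◇(p ∧ r) ∨ ¬r) ∧ ¬p), w0
4. p, w0
Accessibility: w0Rw0

Satisfiable (open branch found)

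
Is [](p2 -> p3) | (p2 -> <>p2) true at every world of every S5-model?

Yes, valid

Tableau for the negation ~([](p2 -> p3) | (p2 -> <>p2)):
1. ~([](p2 -> p3) | (p2 -> <>p2)), w0
2. ~[](p2 -> p3), w0
3. ~(p2 -> <>p2), w0
4. p2, w0
5. ~<>p2, w0
6. ~p2, w0
Accessibility: w0Rw0
Branch closes: p2 and ~p2 both at w0.
All branches of the negation close; one closing branch shown above.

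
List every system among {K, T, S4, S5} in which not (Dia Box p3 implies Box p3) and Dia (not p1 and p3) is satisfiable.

K, T, S4

S4-tableau for the formula:
1. not (Dia Box p3 implies Box p3) and Dia (not p1 and p3), u
2. not (Dia Box p3 implies Box p3), u   [and-rule on 1]
3. Dia (not p1 and p3), u   [and-rule on 1]
4. Dia Box p3, u   [neg-implies-rule on 2]
5. not Box p3, u   [neg-implies-rule on 2]
6. not p1 and p3, v   [Dia-rule on 3: fresh world v, uRv]
7. not p1, v   [and-rule on 6]
8. p3, v   [and-rule on 6]
9. Box p3, w   [Dia-rule on 4: fresh world w, uRw]
10. p3, w   [Box-rule on 9 via wRw]
11. not p3, x   [neg-Box-rule on 5: fresh world x, uRx]
Accessibility: uRu, uRv, uRw, uRx, vRv, wRw, xRx
Complete open branch: satisfiable in S4, hence also in K, T (this S4-model is also a K-model and a T-model).
S5-tableau for the formula:
1. not (Dia Box p3 implies Box p3) and Dia (not p1 and p3), u
2. not (Dia Box p3 implies Box p3), u   [and-rule on 1]
3. Dia (not p1 and p3), u   [and-rule on 1]
4. Dia Box p3, u   [neg-implies-rule on 2]
5. not Box p3, u   [neg-implies-rule on 2]
6. not p1 and p3, v   [Dia-rule on 3: fresh world v, uRv]
7. not p1, v   [and-rule on 6]
8. p3, v   [and-rule on 6]
9. Box p3, w   [Dia-rule on 4: fresh world w, uRw]
10. p3, u   [Box-rule on 9 via wRu]
11. p3, w   [Box-rule on 9 via wRw]
12. not p3, x   [neg-Box-rule on 5: fresh world x, uRx]
13. p3, x   [Box-rule on 9 via wRx]
Accessibility: uRu, uRv, uRw, uRx, vRu, vRv, vRw, vRx, wRu, wRv, wRw, wRx, xRu, xRv, xRw, xRx
Branch closes: p3 and not p3 both at x.
Every branch closes (one shown): unsatisfiable in S5.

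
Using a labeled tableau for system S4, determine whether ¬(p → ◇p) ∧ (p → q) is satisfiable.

Unsatisfiable

1. ¬(p → ◇p) ∧ (p → q), 0
2. ¬(p → ◇p), 0
3. p → q, 0
4. p, 0
5. ¬◇p, 0
6. ¬p, 0
Accessibility: 0R0
Branch closes: p and ¬p both at 0.
Every branch closes; the branch above is one of them.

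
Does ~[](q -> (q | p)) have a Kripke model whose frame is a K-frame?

1. ~[](q -> (q | p)), u
2. ~(q -> (q | p)), v   [~[]-rule on 1: fresh world v, uRv]
3. q, v   [~->-rule on 2]
4. ~(q | p), v   [~->-rule on 2]
5. ~q, v   [~|-rule on 4]
6. ~p, v   [~|-rule on 4]
Accessibility: uRv
Branch closes: q and ~q both at v.
Every branch closes; the branch above is one of them.

Unsatisfiable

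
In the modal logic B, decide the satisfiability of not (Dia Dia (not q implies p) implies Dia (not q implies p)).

Yes, satisfiable

1. not (Dia Dia (not q implies p) implies Dia (not q implies p)), 0
2. Dia Dia (not q implies p), 0
3. not Dia (not q implies p), 0
4. not (not q implies p), 0
5. not q, 0
6. not p, 0
7. Dia (not q implies p), 1
8. not (not q implies p), 1
9. not q, 1
10. not p, 1
11. not q implies p, 2
12. p, 2
Accessibility: 0R0, 0R1, 1R0, 1R1, 1R2, 2R1, 2R2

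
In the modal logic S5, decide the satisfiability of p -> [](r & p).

Satisfiable (open branch found)

1. p -> [](r & p), 0
2. [](r & p), 0
3. r & p, 0
4. r, 0
5. p, 0
Accessibility: 0R0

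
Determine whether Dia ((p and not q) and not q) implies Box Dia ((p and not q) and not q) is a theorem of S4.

No, not valid

Tableau for the negation not (Dia ((p and not q) and not q) implies Box Dia ((p and not q) and not q)):
1. not (Dia ((p and not q) and not q) implies Box Dia ((p and not q) and not q)), w0
2. Dia ((p and not q) and not q), w0
3. not Box Dia ((p and not q) and not q), w0
4. (p and not q) and not q, w1
5. p and not q, w1
6. not q, w1
7. p, w1
8. not Dia ((p and not q) and not q), w2
9. not ((p and not q) and not q), w2
10. q, w2
Accessibility: w0Rw0, w0Rw1, w0Rw2, w1Rw1, w2Rw2
The negation has an open branch (countermodel exists).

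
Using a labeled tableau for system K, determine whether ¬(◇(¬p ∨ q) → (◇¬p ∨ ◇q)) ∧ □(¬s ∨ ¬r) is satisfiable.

No, unsatisfiable

1. ¬(◇(¬p ∨ q) → (◇¬p ∨ ◇q)) ∧ □(¬s ∨ ¬r), w0
2. ¬(◇(¬p ∨ q) → (◇¬p ∨ ◇q)), w0
3. □(¬s ∨ ¬r), w0
4. ◇(¬p ∨ q), w0
5. ¬(◇¬p ∨ ◇q), w0
6. ¬◇¬p, w0
7. ¬◇q, w0
8. ¬p ∨ q, w1
9. ¬s ∨ ¬r, w1
10. p, w1
11. ¬q, w1
12. q, w1
Accessibility: w0Rw1
Branch closes: q and ¬q both at w1.
(One branch shown.) All branches close.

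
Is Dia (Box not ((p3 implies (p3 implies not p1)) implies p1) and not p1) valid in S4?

Invalid (countermodel exists)

Tableau for the negation not Dia (Box not ((p3 implies (p3 implies not p1)) implies p1) and not p1):
1. not Dia (Box not ((p3 implies (p3 implies not p1)) implies p1) and not p1), w0
2. not (Box not ((p3 implies (p3 implies not p1)) implies p1) and not p1), w0   [neg-Dia-rule on 1 via w0Rw0]
3. p1, w0   [neg-and-rule on 2 (branches; this branch)]
Accessibility: w0Rw0
The negation has an open branch (countermodel exists).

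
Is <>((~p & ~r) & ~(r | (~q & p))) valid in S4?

Tableau for the negation ~<>((~p & ~r) & ~(r | (~q & p))):
1. ~<>((~p & ~r) & ~(r | (~q & p))), u
2. ~((~p & ~r) & ~(r | (~q & p))), u   [~<>-rule on 1 via uRu]
3. r | (~q & p), u   [~&-rule on 2 (branches; this branch)]
4. ~q & p, u   [|-rule on 3 (branches; this branch)]
5. ~q, u   [&-rule on 4]
6. p, u   [&-rule on 4]
Accessibility: uRu
The negation has an open branch (countermodel exists).

No, not valid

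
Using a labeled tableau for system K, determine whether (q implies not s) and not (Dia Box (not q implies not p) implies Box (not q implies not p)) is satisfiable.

1. (q implies not s) and not (Dia Box (not q implies not p) implies Box (not q implies not p)), u
2. q implies not s, u
3. not (Dia Box (not q implies not p) implies Box (not q implies not p)), u
4. Dia Box (not q implies not p), u
5. not Box (not q implies not p), u
6. not s, u
7. Box (not q implies not p), v
8. not (not q implies not p), w
9. not q, w
10. p, w
Accessibility: uRv, uRw

Satisfiable (open branch found)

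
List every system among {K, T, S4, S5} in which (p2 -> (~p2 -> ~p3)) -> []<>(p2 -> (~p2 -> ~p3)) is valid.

T, S4, S5

K-tableau for the negation ~((p2 -> (~p2 -> ~p3)) -> []<>(p2 -> (~p2 -> ~p3))):
1. ~((p2 -> (~p2 -> ~p3)) -> []<>(p2 -> (~p2 -> ~p3))), u
2. p2 -> (~p2 -> ~p3), u
3. ~[]<>(p2 -> (~p2 -> ~p3)), u
4. ~p2 -> ~p3, u
5. ~p3, u
6. ~<>(p2 -> (~p2 -> ~p3)), v
Accessibility: uRv
Complete open branch: countermodel on a K-frame, so not valid in K.
T-tableau for the negation ~((p2 -> (~p2 -> ~p3)) -> []<>(p2 -> (~p2 -> ~p3))):
1. ~((p2 -> (~p2 -> ~p3)) -> []<>(p2 -> (~p2 -> ~p3))), u
2. p2 -> (~p2 -> ~p3), u
3. ~[]<>(p2 -> (~p2 -> ~p3)), u
4. ~p2 -> ~p3, u
5. ~p3, u
6. ~<>(p2 -> (~p2 -> ~p3)), v
7. ~(p2 -> (~p2 -> ~p3)), v
8. p2, v
9. ~(~p2 -> ~p3), v
10. ~p2, v
11. p3, v
Accessibility: uRu, uRv, vRv
Branch closes: p2 and ~p2 both at v.
Every branch closes (one shown): valid in T, hence also in S4, S5 (every theorem of T is a theorem of S4 and S5).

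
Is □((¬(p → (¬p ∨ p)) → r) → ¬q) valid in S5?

No, not valid

Tableau for the negation ¬□((¬(p → (¬p ∨ p)) → r) → ¬q):
1. ¬□((¬(p → (¬p ∨ p)) → r) → ¬q), u
2. ¬((¬(p → (¬p ∨ p)) → r) → ¬q), v
3. ¬(p → (¬p ∨ p)) → r, v
4. q, v
5. r, v
Accessibility: uRu, uRv, vRu, vRv
The negation has an open branch (countermodel exists).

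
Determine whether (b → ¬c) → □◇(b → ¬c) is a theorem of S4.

Invalid (countermodel exists)

Tableau for the negation ¬((b → ¬c) → □◇(b → ¬c)):
1. ¬((b → ¬c) → □◇(b → ¬c)), u
2. b → ¬c, u   [¬→-rule on 1]
3. ¬□◇(b → ¬c), u   [¬→-rule on 1]
4. ¬c, u   [→-rule on 2 (branches; this branch)]
5. ¬◇(b → ¬c), v   [¬□-rule on 3: fresh world v, uRv]
6. ¬(b → ¬c), v   [¬◇-rule on 5 via vRv]
7. b, v   [¬→-rule on 6]
8. c, v   [¬→-rule on 6]
Accessibility: uRu, uRv, vRv
The negation has an open branch (countermodel exists).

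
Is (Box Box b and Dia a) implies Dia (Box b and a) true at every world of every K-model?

Tableau for the negation not ((Box Box b and Dia a) implies Dia (Box b and a)):
1. not ((Box Box b and Dia a) implies Dia (Box b and a)), 0
2. Box Box b and Dia a, 0
3. not Dia (Box b and a), 0
4. Box Box b, 0
5. Dia a, 0
6. a, 1
7. not (Box b and a), 1
8. Box b, 1
9. not Box b, 1
10. not b, 2
11. b, 2
Accessibility: 0R1, 1R2
Branch closes: b and not b both at 2.
Every branch of the negation's tableau closes; the branch above is one of them.

Valid in K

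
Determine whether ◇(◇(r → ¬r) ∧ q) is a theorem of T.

Tableau for the negation ¬◇(◇(r → ¬r) ∧ q):
1. ¬◇(◇(r → ¬r) ∧ q), u
2. ¬(◇(r → ¬r) ∧ q), u
3. ¬q, u
Accessibility: uRu
The negation has an open branch (countermodel exists).

Not valid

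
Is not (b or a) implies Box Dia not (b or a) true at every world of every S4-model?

Tableau for the negation not (not (b or a) implies Box Dia not (b or a)):
1. not (not (b or a) implies Box Dia not (b or a)), w0
2. not (b or a), w0
3. not Box Dia not (b or a), w0
4. not b, w0
5. not a, w0
6. not Dia not (b or a), w1
7. b or a, w1
8. a, w1
Accessibility: w0Rw0, w0Rw1, w1Rw1
The negation has an open branch (countermodel exists).

Not valid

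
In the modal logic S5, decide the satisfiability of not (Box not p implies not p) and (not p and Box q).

Unsatisfiable

1. not (Box not p implies not p) and (not p and Box q), 0
2. not (Box not p implies not p), 0
3. not p and Box q, 0
4. Box not p, 0
5. p, 0
6. not p, 0
7. Box q, 0
Accessibility: 0R0
Branch closes: p and not p both at 0.
Every branch closes; the branch above is one of them.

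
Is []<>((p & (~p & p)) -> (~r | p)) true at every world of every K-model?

Tableau for the negation ~[]<>((p & (~p & p)) -> (~r | p)):
1. ~[]<>((p & (~p & p)) -> (~r | p)), 0
2. ~<>((p & (~p & p)) -> (~r | p)), 1
Accessibility: 0R1
The negation has an open branch (countermodel exists).

Invalid (countermodel exists)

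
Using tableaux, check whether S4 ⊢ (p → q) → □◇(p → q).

Tableau for the negation ¬((p → q) → □◇(p → q)):
1. ¬((p → q) → □◇(p → q)), 0
2. p → q, 0
3. ¬□◇(p → q), 0
4. q, 0
5. ¬◇(p → q), 1
6. ¬(p → q), 1
7. p, 1
8. ¬q, 1
Accessibility: 0R0, 0R1, 1R1
The negation has an open branch (countermodel exists).

Not valid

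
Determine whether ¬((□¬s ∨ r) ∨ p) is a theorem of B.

Tableau for the negation (□¬s ∨ r) ∨ p:
1. (□¬s ∨ r) ∨ p, 0
2. p, 0
Accessibility: 0R0
The negation has an open branch (countermodel exists).

Not valid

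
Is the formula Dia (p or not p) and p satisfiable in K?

Satisfiable

1. Dia (p or not p) and p, w0
2. Dia (p or not p), w0   [and-rule on 1]
3. p, w0   [and-rule on 1]
4. p or not p, w1   [Dia-rule on 2: fresh world w1, w0Rw1]
5. not p, w1   [or-rule on 4 (branches; this branch)]
Accessibility: w0Rw1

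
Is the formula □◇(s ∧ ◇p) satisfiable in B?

1. □◇(s ∧ ◇p), 0
2. ◇(s ∧ ◇p), 0   [□-rule on 1 via 0R0]
3. s ∧ ◇p, 1   [◇-rule on 2: fresh world 1, 0R1]
4. s, 1   [∧-rule on 3]
5. ◇p, 1   [∧-rule on 3]
6. ◇(s ∧ ◇p), 1   [□-rule on 1 via 0R1]
7. p, 2   [◇-rule on 5: fresh world 2, 1R2]
8. s ∧ ◇p, 3   [◇-rule on 6: fresh world 3, 1R3]
9. s, 3   [∧-rule on 8]
10. ◇p, 3   [∧-rule on 8]
11. p, 4   [◇-rule on 10: fresh world 4, 3R4]
Accessibility: 0R0, 0R1, 1R0, 1R1, 1R2, 1R3, 2R1, 2R2, 3R1, 3R3, 3R4, 4R3, 4R4

Yes, satisfiable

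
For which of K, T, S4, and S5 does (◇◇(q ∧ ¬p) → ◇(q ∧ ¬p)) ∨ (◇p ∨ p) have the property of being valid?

S4-tableau for the negation ¬((◇◇(q ∧ ¬p) → ◇(q ∧ ¬p)) ∨ (◇p ∨ p)):
1. ¬((◇◇(q ∧ ¬p) → ◇(q ∧ ¬p)) ∨ (◇p ∨ p)), 0
2. ¬(◇◇(q ∧ ¬p) → ◇(q ∧ ¬p)), 0   [¬∨-rule on 1]
3. ¬(◇p ∨ p), 0   [¬∨-rule on 1]
4. ◇◇(q ∧ ¬p), 0   [¬→-rule on 2]
5. ¬◇(q ∧ ¬p), 0   [¬→-rule on 2]
6. ¬◇p, 0   [¬∨-rule on 3]
7. ¬p, 0   [¬∨-rule on 3]
8. ¬(q ∧ ¬p), 0   [¬◇-rule on 5 via 0R0]
9. ¬q, 0   [¬∧-rule on 8 (branches; this branch)]
10. ◇(q ∧ ¬p), 1   [◇-rule on 4: fresh world 1, 0R1]
11. ¬(q ∧ ¬p), 1   [¬◇-rule on 5 via 0R1]
12. ¬p, 1   [¬◇-rule on 6 via 0R1]
13. ¬q, 1   [¬∧-rule on 11 (branches; this branch)]
14. q ∧ ¬p, 2   [◇-rule on 10: fresh world 2, 1R2]
15. q, 2   [∧-rule on 14]
16. ¬p, 2   [∧-rule on 14]
17. ¬(q ∧ ¬p), 2   [¬◇-rule on 5 via 0R2]
18. p, 2   [¬∧-rule on 17 (branches; this branch)]
Accessibility: 0R0, 0R1, 0R2, 1R1, 1R2, 2R2
Branch closes: p and ¬p both at 2.
Every branch closes (one shown): valid in S4, hence also in S5 (every theorem of S4 is a theorem of S5).
T-tableau for the negation ¬((◇◇(q ∧ ¬p) → ◇(q ∧ ¬p)) ∨ (◇p ∨ p)):
1. ¬((◇◇(q ∧ ¬p) → ◇(q ∧ ¬p)) ∨ (◇p ∨ p)), 0
2. ¬(◇◇(q ∧ ¬p) → ◇(q ∧ ¬p)), 0   [¬∨-rule on 1]
3. ¬(◇p ∨ p), 0   [¬∨-rule on 1]
4. ◇◇(q ∧ ¬p), 0   [¬→-rule on 2]
5. ¬◇(q ∧ ¬p), 0   [¬→-rule on 2]
6. ¬◇p, 0   [¬∨-rule on 3]
7. ¬p, 0   [¬∨-rule on 3]
8. ¬(q ∧ ¬p), 0   [¬◇-rule on 5 via 0R0]
9. ¬q, 0   [¬∧-rule on 8 (branches; this branch)]
10. ◇(q ∧ ¬p), 1   [◇-rule on 4: fresh world 1, 0R1]
11. ¬(q ∧ ¬p), 1   [¬◇-rule on 5 via 0R1]
12. ¬p, 1   [¬◇-rule on 6 via 0R1]
13. ¬q, 1   [¬∧-rule on 11 (branches; this branch)]
14. q ∧ ¬p, 2   [◇-rule on 10: fresh world 2, 1R2]
15. q, 2   [∧-rule on 14]
16. ¬p, 2   [∧-rule on 14]
Accessibility: 0R0, 0R1, 1R1, 1R2, 2R2
Complete open branch: countermodel on a T-frame, so not valid in T, nor in K (the same frame is also a K-frame).

S4, S5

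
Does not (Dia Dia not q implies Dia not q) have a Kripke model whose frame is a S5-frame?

No, unsatisfiable

1. not (Dia Dia not q implies Dia not q), u
2. Dia Dia not q, u
3. not Dia not q, u
4. q, u
5. Dia not q, v
6. q, v
7. not q, w
8. q, w
Accessibility: uRu, uRv, uRw, vRu, vRv, vRw, wRu, wRv, wRw
Branch closes: q and not q both at w.
Every branch closes; the branch above is one of them.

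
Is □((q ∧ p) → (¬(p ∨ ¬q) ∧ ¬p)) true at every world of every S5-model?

Not valid

Tableau for the negation ¬□((q ∧ p) → (¬(p ∨ ¬q) ∧ ¬p)):
1. ¬□((q ∧ p) → (¬(p ∨ ¬q) ∧ ¬p)), w0
2. ¬((q ∧ p) → (¬(p ∨ ¬q) ∧ ¬p)), w1   [¬□-rule on 1: fresh world w1, w0Rw1]
3. q ∧ p, w1   [¬→-rule on 2]
4. ¬(¬(p ∨ ¬q) ∧ ¬p), w1   [¬→-rule on 2]
5. q, w1   [∧-rule on 3]
6. p, w1   [∧-rule on 3]
Accessibility: w0Rw0, w0Rw1, w1Rw0, w1Rw1
The negation has an open branch (countermodel exists).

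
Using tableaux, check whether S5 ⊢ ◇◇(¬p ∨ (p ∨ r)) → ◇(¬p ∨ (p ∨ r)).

Tableau for the negation ¬(◇◇(¬p ∨ (p ∨ r)) → ◇(¬p ∨ (p ∨ r))):
1. ¬(◇◇(¬p ∨ (p ∨ r)) → ◇(¬p ∨ (p ∨ r))), w0
2. ◇◇(¬p ∨ (p ∨ r)), w0
3. ¬◇(¬p ∨ (p ∨ r)), w0
4. ¬(¬p ∨ (p ∨ r)), w0
5. p, w0
6. ¬(p ∨ r), w0
7. ¬p, w0
8. ¬r, w0
Accessibility: w0Rw0
Branch closes: p and ¬p both at w0.
All branches of the negation close; one closing branch shown above.

Valid in S5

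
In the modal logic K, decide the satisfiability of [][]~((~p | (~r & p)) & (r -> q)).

1. [][]~((~p | (~r & p)) & (r -> q)), u

Satisfiable (open branch found)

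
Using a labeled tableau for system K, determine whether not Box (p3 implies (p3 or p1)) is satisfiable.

1. not Box (p3 implies (p3 or p1)), w0
2. not (p3 implies (p3 or p1)), w1
3. p3, w1
4. not (p3 or p1), w1
5. not p3, w1
6. not p1, w1
Accessibility: w0Rw1
Branch closes: p3 and not p3 both at w1.
All branches of the tableau close; one closing branch shown above.

No, unsatisfiable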